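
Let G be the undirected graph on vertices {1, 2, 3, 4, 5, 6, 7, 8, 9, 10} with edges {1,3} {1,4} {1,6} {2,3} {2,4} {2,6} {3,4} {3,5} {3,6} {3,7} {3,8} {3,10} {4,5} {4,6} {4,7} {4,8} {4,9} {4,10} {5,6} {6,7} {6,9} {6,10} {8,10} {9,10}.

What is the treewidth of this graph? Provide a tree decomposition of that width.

Each bag holds 4 vertices, so the decomposition has width 3, which upper-bounds the treewidth. Conversely, {4, 6, 9, 10} is a clique of size 4, and the vertices of any clique must share a bag in every tree decomposition; so some bag has ≥ 4 vertices and tw(G) ≥ 3. Combining the bounds, tw(G) = 3.

Treewidth 3.
One such decomposition:
Bags: B1 = {2, 3, 4, 6}  B2 = {3, 4, 5, 6}  B3 = {3, 4, 6, 10}  B4 = {3, 4, 6, 7}  B5 = {3, 4, 8, 10}  B6 = {1, 3, 4, 6}  B7 = {4, 6, 9, 10}
Tree: B1–B2, B1–B3, B1–B4, B3–B5, B3–B6, B3–B7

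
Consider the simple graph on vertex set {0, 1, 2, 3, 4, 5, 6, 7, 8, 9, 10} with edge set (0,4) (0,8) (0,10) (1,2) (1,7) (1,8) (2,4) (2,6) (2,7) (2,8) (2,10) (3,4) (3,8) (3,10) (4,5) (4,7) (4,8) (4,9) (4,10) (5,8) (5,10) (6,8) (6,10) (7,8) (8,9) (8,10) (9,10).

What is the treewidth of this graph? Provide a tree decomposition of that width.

Each bag holds 4 vertices, so the decomposition has width 3, which upper-bounds the treewidth. Conversely, {1, 2, 7, 8} is a clique of size 4, and the vertices of any clique must share a bag in every tree decomposition; so some bag has ≥ 4 vertices and tw(G) ≥ 3. Combining the bounds, tw(G) = 3.

Treewidth 3.
One such decomposition:
Bags: B1 = {2, 4, 8, 10}  B2 = {4, 8, 9, 10}  B3 = {0, 4, 8, 10}  B4 = {2, 4, 7, 8}  B5 = {1, 2, 7, 8}  B6 = {4, 5, 8, 10}  B7 = {3, 4, 8, 10}  B8 = {2, 6, 8, 10}
Tree: B1–B2, B1–B3, B1–B4, B4–B5, B3–B6, B1–B7, B1–B8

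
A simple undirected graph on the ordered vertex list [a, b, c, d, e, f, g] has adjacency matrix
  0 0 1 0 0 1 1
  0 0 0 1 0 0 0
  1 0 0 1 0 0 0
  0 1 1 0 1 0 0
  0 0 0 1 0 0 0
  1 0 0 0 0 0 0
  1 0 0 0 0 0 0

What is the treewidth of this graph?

A width-1 tree decomposition is:
Bags: B1 = {d, e}  B2 = {c, d}  B3 = {b, d}  B4 = {a, c}  B5 = {a, f}  B6 = {a, g}
Tree: B1–B2, B2–B3, B2–B4, B4–B5, B4–B6
Each bag holds 2 vertices, so the decomposition has width 1, which upper-bounds the treewidth. Since G has at least one edge (e.g. d–e), it is not an edgeless graph, so tw(G) ≥ 1. Therefore the treewidth is 1.

1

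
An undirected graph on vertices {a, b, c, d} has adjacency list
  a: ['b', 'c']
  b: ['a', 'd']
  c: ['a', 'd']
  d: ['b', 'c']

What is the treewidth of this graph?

A width-2 tree decomposition is:
Bags: B1 = {a, b, d}  B2 = {a, c, d}
Tree: B1–B2
The largest bag has 3 vertices, giving width 2; this decomposition certifies tw(G) ≤ 2. The edges a–b–d–c–a form a cycle, so G is not a tree and its treewidth is at least 2. The upper and lower bounds meet at 2, so that is the treewidth.

2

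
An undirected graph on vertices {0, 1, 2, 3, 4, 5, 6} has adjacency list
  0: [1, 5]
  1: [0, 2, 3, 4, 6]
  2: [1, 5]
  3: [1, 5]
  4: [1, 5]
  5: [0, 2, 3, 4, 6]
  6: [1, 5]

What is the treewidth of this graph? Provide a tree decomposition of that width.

Each bag holds 3 vertices, so the decomposition has width 2, which upper-bounds the treewidth. Since 1–0–5–4–1 is a cycle in G, G is not acyclic. Forests are exactly the graphs of treewidth ≤ 1, so tw(G) ≥ 2. Therefore the treewidth is 2.

Treewidth 2.
One optimal decomposition is:
Bags: B1 = {0, 1, 5}  B2 = {1, 4, 5}  B3 = {1, 5, 6}  B4 = {1, 3, 5}  B5 = {1, 2, 5}
Tree: B1–B2, B2–B3, B3–B4, B4–B5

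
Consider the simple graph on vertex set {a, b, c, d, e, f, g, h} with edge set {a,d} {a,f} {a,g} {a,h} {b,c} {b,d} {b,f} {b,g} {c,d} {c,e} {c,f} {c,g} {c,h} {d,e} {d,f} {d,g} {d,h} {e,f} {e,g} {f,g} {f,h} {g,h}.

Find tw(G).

A width-4 tree decomposition is:
Bags: B1 = {c, d, e, f, g}  B2 = {c, d, f, g, h}  B3 = {a, d, f, g, h}  B4 = {b, c, d, f, g}
Tree: B1–B2, B2–B3, B1–B4
Each bag holds 5 vertices, so the decomposition has width 4, which upper-bounds the treewidth. On the other hand G contains the 5-clique {c, d, e, f, g}. A clique must lie in a single bag of any decomposition, so no decomposition can have width below 4. The upper and lower bounds meet at 4, so that is the treewidth.

4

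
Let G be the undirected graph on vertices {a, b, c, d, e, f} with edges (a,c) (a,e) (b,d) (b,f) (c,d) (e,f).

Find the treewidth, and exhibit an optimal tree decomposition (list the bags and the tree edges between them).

Treewidth 2.
One optimal decomposition is:
Bags: B1 = {b, e, f}  B2 = {b, d, e}  B3 = {c, d, e}  B4 = {a, c, e}
Tree: B1–B2, B2–B3, B3–B4

Every bag has size at most 3, so the width is 3 − 1 = 2 and tw(G) ≤ 2. The edges e–f–b–d–c–a–e form a cycle, so G is not a tree and its treewidth is at least 2. The upper and lower bounds meet at 2, so that is the treewidth.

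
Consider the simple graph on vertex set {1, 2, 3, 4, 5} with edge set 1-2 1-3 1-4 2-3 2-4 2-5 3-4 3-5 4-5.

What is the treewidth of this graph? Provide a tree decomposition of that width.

Treewidth 3.
One such decomposition:
Bags: B1 = {2, 3, 4, 5}  B2 = {1, 2, 3, 4}
Tree: B1–B2

The largest bag has 4 vertices, giving width 3; this decomposition certifies tw(G) ≤ 3. For the lower bound, the 4 vertices {1, 2, 3, 4} are pairwise adjacent, and any tree decomposition puts a clique entirely inside one bag — forcing width ≥ 3. Therefore the treewidth is 3.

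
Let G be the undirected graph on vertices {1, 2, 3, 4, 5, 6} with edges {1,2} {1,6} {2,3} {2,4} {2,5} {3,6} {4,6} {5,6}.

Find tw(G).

2

A width-2 tree decomposition is:
Bags: B1 = {2, 5, 6}  B2 = {2, 3, 6}  B3 = {2, 4, 6}  B4 = {1, 2, 6}
Tree: B1–B2, B2–B3, B3–B4
Each bag holds 3 vertices, so the decomposition has width 2, which upper-bounds the treewidth. The edges 5–2–3–6–5 form a cycle, so G is not a tree and its treewidth is at least 2. The upper and lower bounds meet at 2, so that is the treewidth.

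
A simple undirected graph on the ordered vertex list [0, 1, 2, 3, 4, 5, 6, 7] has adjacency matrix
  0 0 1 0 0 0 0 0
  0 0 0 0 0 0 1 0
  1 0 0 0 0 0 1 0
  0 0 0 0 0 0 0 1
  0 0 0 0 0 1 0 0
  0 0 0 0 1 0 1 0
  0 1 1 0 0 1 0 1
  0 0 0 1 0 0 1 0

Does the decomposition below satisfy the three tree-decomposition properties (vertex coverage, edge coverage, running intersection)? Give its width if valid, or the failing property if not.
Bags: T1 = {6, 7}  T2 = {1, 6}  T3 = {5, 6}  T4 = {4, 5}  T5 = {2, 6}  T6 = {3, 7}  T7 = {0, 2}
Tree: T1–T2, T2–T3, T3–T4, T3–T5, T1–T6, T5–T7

Yes; width 1.

Vertex coverage: the bags together contain {0, 1, 2, 3, 4, 5, 6, 7}, the full vertex set. Edge coverage: each edge of G has both endpoints in at least one bag. Running intersection: for every vertex, the bags containing it form a connected subtree. All three properties hold, so this is a valid tree decomposition of width max|bag| − 1 = 1, and hence tw(G) ≤ 1.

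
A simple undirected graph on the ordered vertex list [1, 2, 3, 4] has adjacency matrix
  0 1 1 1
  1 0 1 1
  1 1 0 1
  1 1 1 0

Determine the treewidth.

A width-3 tree decomposition is:
Bags: B1 = {1, 2, 3, 4}
Tree: (single bag)
A single bag containing all 4 vertices is trivially a valid decomposition of width 3. Conversely, {1, 2, 3, 4} is a clique of size 4, and the vertices of any clique must share a bag in every tree decomposition; so some bag has ≥ 4 vertices and tw(G) ≥ 3. Hence tw(G) = 3 exactly.

3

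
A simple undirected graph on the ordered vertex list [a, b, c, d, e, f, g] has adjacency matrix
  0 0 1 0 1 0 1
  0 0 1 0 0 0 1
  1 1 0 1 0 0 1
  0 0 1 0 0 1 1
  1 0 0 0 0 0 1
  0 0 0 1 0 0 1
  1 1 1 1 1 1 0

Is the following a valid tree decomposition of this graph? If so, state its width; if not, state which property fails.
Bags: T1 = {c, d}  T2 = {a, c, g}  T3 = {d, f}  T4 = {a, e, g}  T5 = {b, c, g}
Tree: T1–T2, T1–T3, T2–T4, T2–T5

No — edge (g,d) lies in no bag.

A tree decomposition must satisfy three properties: every vertex lies in some bag; for every edge, both endpoints lie together in some bag; and for every vertex, the bags containing it form a connected subtree. Here edge (g,d) lies in no bag, so the decomposition is invalid.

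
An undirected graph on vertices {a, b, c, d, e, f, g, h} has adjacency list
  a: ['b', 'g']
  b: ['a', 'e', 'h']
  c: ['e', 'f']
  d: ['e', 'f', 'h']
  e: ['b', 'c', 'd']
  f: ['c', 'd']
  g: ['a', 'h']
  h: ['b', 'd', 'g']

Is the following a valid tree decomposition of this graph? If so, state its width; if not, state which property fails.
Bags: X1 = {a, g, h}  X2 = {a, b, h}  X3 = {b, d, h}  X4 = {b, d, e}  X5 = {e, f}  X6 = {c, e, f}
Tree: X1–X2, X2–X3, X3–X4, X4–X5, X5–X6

A tree decomposition must satisfy three properties: every vertex lies in some bag; for every edge, both endpoints lie together in some bag; and for every vertex, the bags containing it form a connected subtree. Here edge (d,f) lies in no bag, so the decomposition is invalid.

No — edge (d,f) lies in no bag.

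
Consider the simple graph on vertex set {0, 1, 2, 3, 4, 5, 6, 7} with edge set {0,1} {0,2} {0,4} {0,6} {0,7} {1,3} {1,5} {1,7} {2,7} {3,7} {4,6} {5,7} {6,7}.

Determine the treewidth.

2

A width-2 tree decomposition is:
Bags: B1 = {0, 1, 7}  B2 = {1, 3, 7}  B3 = {1, 5, 7}  B4 = {0, 6, 7}  B5 = {0, 2, 7}  B6 = {0, 4, 6}
Tree: B1–B2, B2–B3, B1–B4, B4–B5, B4–B6
Every bag has size at most 3, so the width is 3 − 1 = 2 and tw(G) ≤ 2. Conversely, {0, 4, 6} is a clique of size 3, and the vertices of any clique must share a bag in every tree decomposition; so some bag has ≥ 3 vertices and tw(G) ≥ 2. Therefore the treewidth is 2.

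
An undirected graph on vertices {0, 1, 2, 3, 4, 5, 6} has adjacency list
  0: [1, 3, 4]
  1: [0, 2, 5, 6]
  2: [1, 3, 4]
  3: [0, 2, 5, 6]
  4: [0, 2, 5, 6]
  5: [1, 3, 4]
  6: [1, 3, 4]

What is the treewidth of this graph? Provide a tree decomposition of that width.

The largest bag has 4 vertices, giving width 3; this decomposition certifies tw(G) ≤ 3. For the lower bound: the 4 vertex sets {0,3}, {1,5}, {4}, {6} are disjoint, each induces a connected subgraph, and every pair is joined by at least one edge of G. Contracting each set to a single vertex therefore yields K_{4} as a minor, and since treewidth is minor-monotone, tw(G) ≥ tw(K_{4}) = 3. The upper and lower bounds meet at 3, so that is the treewidth.

Treewidth 3.
One such decomposition:
Bags: B1 = {0, 1, 3, 4}  B2 = {1, 3, 4, 5}  B3 = {1, 3, 4, 6}  B4 = {1, 2, 3, 4}
Tree: B1–B2, B2–B3, B3–B4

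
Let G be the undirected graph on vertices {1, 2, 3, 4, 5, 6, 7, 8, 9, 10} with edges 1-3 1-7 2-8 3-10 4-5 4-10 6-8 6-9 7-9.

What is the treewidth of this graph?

A width-1 tree decomposition is:
Bags: B1 = {4, 5}  B2 = {4, 10}  B3 = {3, 10}  B4 = {1, 3}  B5 = {1, 7}  B6 = {7, 9}  B7 = {6, 9}  B8 = {6, 8}  B9 = {2, 8}
Tree: B1–B2, B2–B3, B3–B4, B4–B5, B5–B6, B6–B7, B7–B8, B8–B9
The largest bag has 2 vertices, giving width 1; this decomposition certifies tw(G) ≤ 1. Since G has at least one edge (e.g. 5–4), it is not an edgeless graph, so tw(G) ≥ 1. Combining the bounds, tw(G) = 1.

1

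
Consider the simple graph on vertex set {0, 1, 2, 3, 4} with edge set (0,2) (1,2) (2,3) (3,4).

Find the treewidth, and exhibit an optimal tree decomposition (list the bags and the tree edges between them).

Treewidth 1.
Bags: B1 = {2, 3}  B2 = {3, 4}  B3 = {0, 2}  B4 = {1, 2}
Tree: B1–B2, B1–B3, B1–B4

The largest bag has 2 vertices, giving width 1; this decomposition certifies tw(G) ≤ 1. G has an edge, so its treewidth is at least 1. Hence tw(G) = 1 exactly.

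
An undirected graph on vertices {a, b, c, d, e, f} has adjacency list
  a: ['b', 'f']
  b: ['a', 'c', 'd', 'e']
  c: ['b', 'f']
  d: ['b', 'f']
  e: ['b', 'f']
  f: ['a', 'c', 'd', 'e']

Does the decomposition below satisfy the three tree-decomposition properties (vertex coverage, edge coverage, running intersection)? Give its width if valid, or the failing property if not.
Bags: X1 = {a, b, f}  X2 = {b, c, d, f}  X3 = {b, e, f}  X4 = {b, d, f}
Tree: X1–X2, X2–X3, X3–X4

No — bags containing vertex d are not connected in the tree.

A tree decomposition must satisfy three properties: every vertex lies in some bag; for every edge, both endpoints lie together in some bag; and for every vertex, the bags containing it form a connected subtree. Here bags containing vertex d are not connected in the tree, so the decomposition is invalid.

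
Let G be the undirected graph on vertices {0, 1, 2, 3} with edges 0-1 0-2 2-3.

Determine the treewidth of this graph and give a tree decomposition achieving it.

The largest bag has 2 vertices, giving width 1; this decomposition certifies tw(G) ≤ 1. G has an edge, so its treewidth is at least 1. Therefore the treewidth is 1.

Treewidth 1.
One optimal decomposition is:
Bags: B1 = {0, 1}  B2 = {0, 2}  B3 = {2, 3}
Tree: B1–B2, B2–B3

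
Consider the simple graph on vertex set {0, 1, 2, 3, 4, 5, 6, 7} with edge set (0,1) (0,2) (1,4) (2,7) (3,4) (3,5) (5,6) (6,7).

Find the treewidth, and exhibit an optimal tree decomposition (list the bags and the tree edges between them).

Each bag holds 3 vertices, so the decomposition has width 2, which upper-bounds the treewidth. Since 3–4–1–0–2–7–6–5–3 is a cycle in G, G is not acyclic. Forests are exactly the graphs of treewidth ≤ 1, so tw(G) ≥ 2. Combining the bounds, tw(G) = 2.

Treewidth 2.
Bags: B1 = {1, 3, 4}  B2 = {0, 1, 3}  B3 = {0, 2, 3}  B4 = {2, 3, 7}  B5 = {3, 6, 7}  B6 = {3, 5, 6}
Tree: B1–B2, B2–B3, B3–B4, B4–B5, B5–B6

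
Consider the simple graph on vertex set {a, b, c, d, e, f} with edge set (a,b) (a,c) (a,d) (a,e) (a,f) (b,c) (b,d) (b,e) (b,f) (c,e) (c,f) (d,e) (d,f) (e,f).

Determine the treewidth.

A width-4 tree decomposition is:
Bags: B1 = {a, b, d, e, f}  B2 = {a, b, c, e, f}
Tree: B1–B2
Each bag holds 5 vertices, so the decomposition has width 4, which upper-bounds the treewidth. On the other hand G contains the 5-clique {a, b, d, e, f}. A clique must lie in a single bag of any decomposition, so no decomposition can have width below 4. Combining the bounds, tw(G) = 4.

4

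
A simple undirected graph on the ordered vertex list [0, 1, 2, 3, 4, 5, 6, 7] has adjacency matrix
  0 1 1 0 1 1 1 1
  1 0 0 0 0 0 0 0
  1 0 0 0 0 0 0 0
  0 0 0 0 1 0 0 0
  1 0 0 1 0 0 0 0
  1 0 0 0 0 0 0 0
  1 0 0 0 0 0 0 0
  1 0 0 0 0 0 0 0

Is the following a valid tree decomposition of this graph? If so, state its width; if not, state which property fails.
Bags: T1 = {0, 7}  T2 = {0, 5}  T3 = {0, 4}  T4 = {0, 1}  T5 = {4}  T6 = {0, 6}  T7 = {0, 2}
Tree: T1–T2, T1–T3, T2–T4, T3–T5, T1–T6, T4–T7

A tree decomposition must satisfy three properties: every vertex lies in some bag; for every edge, both endpoints lie together in some bag; and for every vertex, the bags containing it form a connected subtree. Here vertex 3 appears in no bag, so the decomposition is invalid.

No — vertex 3 appears in no bag.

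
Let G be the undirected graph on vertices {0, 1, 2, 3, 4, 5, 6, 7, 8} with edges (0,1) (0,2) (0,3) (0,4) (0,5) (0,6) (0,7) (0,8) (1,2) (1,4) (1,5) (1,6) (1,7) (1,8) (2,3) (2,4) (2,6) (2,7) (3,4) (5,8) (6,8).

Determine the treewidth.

3

A width-3 tree decomposition is:
Bags: B1 = {0, 1, 6, 8}  B2 = {0, 1, 2, 6}  B3 = {0, 1, 2, 4}  B4 = {0, 1, 5, 8}  B5 = {0, 1, 2, 7}  B6 = {0, 2, 3, 4}
Tree: B1–B2, B2–B3, B1–B4, B2–B5, B3–B6
Every bag has size at most 4, so the width is 4 − 1 = 3 and tw(G) ≤ 3. For the lower bound, the 4 vertices {0, 1, 5, 8} are pairwise adjacent, and any tree decomposition puts a clique entirely inside one bag — forcing width ≥ 3. Hence tw(G) = 3 exactly.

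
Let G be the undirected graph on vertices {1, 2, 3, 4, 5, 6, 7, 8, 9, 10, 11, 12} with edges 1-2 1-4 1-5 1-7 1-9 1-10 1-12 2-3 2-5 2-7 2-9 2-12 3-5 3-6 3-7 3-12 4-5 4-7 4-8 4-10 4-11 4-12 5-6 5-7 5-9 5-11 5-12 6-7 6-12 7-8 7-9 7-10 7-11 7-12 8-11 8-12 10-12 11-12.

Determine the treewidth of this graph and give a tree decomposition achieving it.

Treewidth 4.
One such decomposition:
Bags: B1 = {4, 5, 7, 11, 12}  B2 = {1, 4, 5, 7, 12}  B3 = {1, 2, 5, 7, 12}  B4 = {2, 3, 5, 7, 12}  B5 = {1, 2, 5, 7, 9}  B6 = {3, 5, 6, 7, 12}  B7 = {4, 7, 8, 11, 12}  B8 = {1, 4, 7, 10, 12}
Tree: B1–B2, B2–B3, B3–B4, B3–B5, B4–B6, B1–B7, B2–B8

Every bag has size at most 5, so the width is 5 − 1 = 4 and tw(G) ≤ 4. For the lower bound, the 5 vertices {1, 2, 5, 7, 9} are pairwise adjacent, and any tree decomposition puts a clique entirely inside one bag — forcing width ≥ 4. Hence tw(G) = 4 exactly.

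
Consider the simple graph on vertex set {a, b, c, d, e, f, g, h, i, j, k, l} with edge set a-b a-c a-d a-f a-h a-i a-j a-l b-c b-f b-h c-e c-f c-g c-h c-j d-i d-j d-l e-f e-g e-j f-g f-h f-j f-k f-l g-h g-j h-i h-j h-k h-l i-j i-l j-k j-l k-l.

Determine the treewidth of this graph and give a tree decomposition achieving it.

The largest bag has 5 vertices, giving width 4; this decomposition certifies tw(G) ≤ 4. On the other hand G contains the 5-clique {a, d, i, j, l}. A clique must lie in a single bag of any decomposition, so no decomposition can have width below 4. The upper and lower bounds meet at 4, so that is the treewidth.

Treewidth 4.
One optimal decomposition is:
Bags: B1 = {a, f, h, j, l}  B2 = {a, c, f, h, j}  B3 = {f, h, j, k, l}  B4 = {a, h, i, j, l}  B5 = {a, d, i, j, l}  B6 = {a, b, c, f, h}  B7 = {c, f, g, h, j}  B8 = {c, e, f, g, j}
Tree: B1–B2, B1–B3, B1–B4, B4–B5, B2–B6, B2–B7, B7–B8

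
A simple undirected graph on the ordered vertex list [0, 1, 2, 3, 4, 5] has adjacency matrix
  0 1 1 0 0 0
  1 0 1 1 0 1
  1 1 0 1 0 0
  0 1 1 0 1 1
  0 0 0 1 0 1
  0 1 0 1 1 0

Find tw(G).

2

A width-2 tree decomposition is:
Bags: B1 = {1, 2, 3}  B2 = {1, 3, 5}  B3 = {3, 4, 5}  B4 = {0, 1, 2}
Tree: B1–B2, B2–B3, B1–B4
The largest bag has 3 vertices, giving width 2; this decomposition certifies tw(G) ≤ 2. On the other hand G contains the 3-clique {0, 1, 2}. A clique must lie in a single bag of any decomposition, so no decomposition can have width below 2. Combining the bounds, tw(G) = 2.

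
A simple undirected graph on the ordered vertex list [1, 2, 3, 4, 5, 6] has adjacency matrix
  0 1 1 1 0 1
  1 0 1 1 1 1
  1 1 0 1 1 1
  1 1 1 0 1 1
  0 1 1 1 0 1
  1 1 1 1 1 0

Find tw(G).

4

A width-4 tree decomposition is:
Bags: B1 = {1, 2, 3, 4, 6}  B2 = {2, 3, 4, 5, 6}
Tree: B1–B2
Each bag holds 5 vertices, so the decomposition has width 4, which upper-bounds the treewidth. For the lower bound, the 5 vertices {1, 2, 3, 4, 6} are pairwise adjacent, and any tree decomposition puts a clique entirely inside one bag — forcing width ≥ 4. Hence tw(G) = 4 exactly.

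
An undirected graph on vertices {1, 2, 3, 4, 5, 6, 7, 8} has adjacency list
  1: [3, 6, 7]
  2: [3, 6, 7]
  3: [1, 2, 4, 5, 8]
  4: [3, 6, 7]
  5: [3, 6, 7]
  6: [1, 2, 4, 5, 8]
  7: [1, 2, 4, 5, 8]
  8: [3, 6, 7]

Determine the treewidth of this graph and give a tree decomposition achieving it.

Treewidth 3.
Bags: B1 = {3, 4, 6, 7}  B2 = {2, 3, 6, 7}  B3 = {3, 6, 7, 8}  B4 = {3, 5, 6, 7}  B5 = {1, 3, 6, 7}
Tree: B1–B2, B2–B3, B3–B4, B4–B5

Every bag has size at most 4, so the width is 4 − 1 = 3 and tw(G) ≤ 3. For the lower bound: the 4 vertex sets {4,7}, {2,6}, {3}, {8} are disjoint, each induces a connected subgraph, and every pair is joined by at least one edge of G. Contracting each set to a single vertex therefore yields K_{4} as a minor, and since treewidth is minor-monotone, tw(G) ≥ tw(K_{4}) = 3. The upper and lower bounds meet at 3, so that is the treewidth.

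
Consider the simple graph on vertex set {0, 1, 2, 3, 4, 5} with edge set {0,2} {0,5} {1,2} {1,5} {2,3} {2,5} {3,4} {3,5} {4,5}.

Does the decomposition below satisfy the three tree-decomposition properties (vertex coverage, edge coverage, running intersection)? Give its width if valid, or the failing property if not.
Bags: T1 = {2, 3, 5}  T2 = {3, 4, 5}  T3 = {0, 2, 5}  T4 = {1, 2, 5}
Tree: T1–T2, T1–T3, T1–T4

Yes; width 2.

Vertex coverage: the bags together contain {0, 1, 2, 3, 4, 5}, the full vertex set. Edge coverage: each edge of G has both endpoints in at least one bag. Running intersection: for every vertex, the bags containing it form a connected subtree. All three properties hold, so this is a valid tree decomposition of width max|bag| − 1 = 2, and hence tw(G) ≤ 2.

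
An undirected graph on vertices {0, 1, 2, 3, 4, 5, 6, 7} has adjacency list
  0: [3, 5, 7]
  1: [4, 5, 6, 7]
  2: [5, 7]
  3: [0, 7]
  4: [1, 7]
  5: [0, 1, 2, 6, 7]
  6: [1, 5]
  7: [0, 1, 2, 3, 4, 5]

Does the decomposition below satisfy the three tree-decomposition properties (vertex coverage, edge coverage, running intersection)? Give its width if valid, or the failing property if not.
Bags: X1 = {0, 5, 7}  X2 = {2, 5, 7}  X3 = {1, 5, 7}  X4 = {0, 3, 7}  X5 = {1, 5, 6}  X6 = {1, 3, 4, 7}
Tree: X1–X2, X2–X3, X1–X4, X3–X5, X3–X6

No — bags containing vertex 3 are not connected in the tree.

A tree decomposition must satisfy three properties: every vertex lies in some bag; for every edge, both endpoints lie together in some bag; and for every vertex, the bags containing it form a connected subtree. Here bags containing vertex 3 are not connected in the tree, so the decomposition is invalid.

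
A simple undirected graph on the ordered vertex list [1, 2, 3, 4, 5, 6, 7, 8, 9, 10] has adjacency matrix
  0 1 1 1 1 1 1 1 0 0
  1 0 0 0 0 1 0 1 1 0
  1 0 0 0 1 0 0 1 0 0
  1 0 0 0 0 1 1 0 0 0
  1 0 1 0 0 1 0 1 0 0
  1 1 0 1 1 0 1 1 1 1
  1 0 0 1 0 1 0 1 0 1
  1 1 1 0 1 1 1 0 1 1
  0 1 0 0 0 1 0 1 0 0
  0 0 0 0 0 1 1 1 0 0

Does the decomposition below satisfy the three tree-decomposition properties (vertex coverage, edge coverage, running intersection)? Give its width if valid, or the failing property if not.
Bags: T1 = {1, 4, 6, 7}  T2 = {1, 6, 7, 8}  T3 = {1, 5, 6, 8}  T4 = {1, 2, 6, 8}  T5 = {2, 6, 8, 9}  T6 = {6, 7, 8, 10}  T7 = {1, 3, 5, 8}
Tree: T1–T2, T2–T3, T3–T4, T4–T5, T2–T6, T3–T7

Checking the three conditions: (i) the bags cover all of {1, 2, 3, 4, 5, 6, 7, 8, 9, 10}; (ii) for each edge, some bag contains both endpoints; (iii) the bags containing any fixed vertex form a subtree. All hold, so the decomposition is valid with width 4 − 1 = 3.

Yes; width 3.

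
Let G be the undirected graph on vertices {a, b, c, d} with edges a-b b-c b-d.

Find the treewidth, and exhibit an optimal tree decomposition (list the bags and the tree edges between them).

Treewidth 1.
Bags: B1 = {b, d}  B2 = {b, c}  B3 = {a, b}
Tree: B1–B2, B2–B3

Every bag has size at most 2, so the width is 2 − 1 = 1 and tw(G) ≤ 1. Since G has at least one edge (e.g. b–d), it is not an edgeless graph, so tw(G) ≥ 1. Hence tw(G) = 1 exactly.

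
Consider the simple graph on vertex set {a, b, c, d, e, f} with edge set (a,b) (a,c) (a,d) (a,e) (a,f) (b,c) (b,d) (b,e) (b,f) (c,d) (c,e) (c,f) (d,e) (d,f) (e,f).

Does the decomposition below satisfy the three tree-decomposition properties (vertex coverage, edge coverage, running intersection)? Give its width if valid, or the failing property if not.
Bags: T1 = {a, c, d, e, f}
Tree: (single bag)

A tree decomposition must satisfy three properties: every vertex lies in some bag; for every edge, both endpoints lie together in some bag; and for every vertex, the bags containing it form a connected subtree. Here vertex b appears in no bag, so the decomposition is invalid.

No — vertex b appears in no bag.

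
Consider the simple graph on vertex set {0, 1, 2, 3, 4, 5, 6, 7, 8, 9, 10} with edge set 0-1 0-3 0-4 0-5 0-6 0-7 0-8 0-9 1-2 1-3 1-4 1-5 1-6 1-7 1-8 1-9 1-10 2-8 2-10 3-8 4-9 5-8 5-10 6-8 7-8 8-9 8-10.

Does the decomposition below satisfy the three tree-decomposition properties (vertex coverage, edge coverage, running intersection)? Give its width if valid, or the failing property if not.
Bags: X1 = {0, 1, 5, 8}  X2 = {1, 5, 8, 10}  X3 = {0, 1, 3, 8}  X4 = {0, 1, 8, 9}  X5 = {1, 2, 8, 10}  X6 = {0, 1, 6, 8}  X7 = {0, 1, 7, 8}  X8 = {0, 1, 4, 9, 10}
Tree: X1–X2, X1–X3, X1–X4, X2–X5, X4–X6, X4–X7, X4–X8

No — bags containing vertex 10 are not connected in the tree.

A tree decomposition must satisfy three properties: every vertex lies in some bag; for every edge, both endpoints lie together in some bag; and for every vertex, the bags containing it form a connected subtree. Here bags containing vertex 10 are not connected in the tree, so the decomposition is invalid.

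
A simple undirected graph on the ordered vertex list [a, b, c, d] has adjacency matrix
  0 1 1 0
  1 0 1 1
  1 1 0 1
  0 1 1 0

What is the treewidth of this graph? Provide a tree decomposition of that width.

Every bag has size at most 3, so the width is 3 − 1 = 2 and tw(G) ≤ 2. On the other hand G contains the 3-clique {b, c, d}. A clique must lie in a single bag of any decomposition, so no decomposition can have width below 2. Combining the bounds, tw(G) = 2.

Treewidth 2.
One optimal decomposition is:
Bags: B1 = {b, c, d}  B2 = {a, b, c}
Tree: B1–B2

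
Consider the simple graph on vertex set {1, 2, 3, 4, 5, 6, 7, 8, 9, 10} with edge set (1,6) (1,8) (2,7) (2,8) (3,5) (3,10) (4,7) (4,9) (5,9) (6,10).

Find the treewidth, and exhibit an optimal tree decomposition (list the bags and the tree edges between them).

Treewidth 2.
One such decomposition:
Bags: B1 = {4, 5, 9}  B2 = {3, 4, 5}  B3 = {3, 4, 10}  B4 = {4, 6, 10}  B5 = {1, 4, 6}  B6 = {1, 4, 8}  B7 = {2, 4, 8}  B8 = {2, 4, 7}
Tree: B1–B2, B2–B3, B3–B4, B4–B5, B5–B6, B6–B7, B7–B8

Every bag has size at most 3, so the width is 3 − 1 = 2 and tw(G) ≤ 2. The edges 4–9–5–3–10–6–1–8–2–7–4 form a cycle, so G is not a tree and its treewidth is at least 2. Therefore the treewidth is 2.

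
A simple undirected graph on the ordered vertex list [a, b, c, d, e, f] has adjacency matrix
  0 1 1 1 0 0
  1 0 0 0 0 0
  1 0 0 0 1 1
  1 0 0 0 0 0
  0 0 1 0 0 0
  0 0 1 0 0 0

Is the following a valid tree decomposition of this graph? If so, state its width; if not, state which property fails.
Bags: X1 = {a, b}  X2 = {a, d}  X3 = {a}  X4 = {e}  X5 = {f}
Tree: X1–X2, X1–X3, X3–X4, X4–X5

No — vertex c appears in no bag.

A tree decomposition must satisfy three properties: every vertex lies in some bag; for every edge, both endpoints lie together in some bag; and for every vertex, the bags containing it form a connected subtree. Here vertex c appears in no bag, so the decomposition is invalid.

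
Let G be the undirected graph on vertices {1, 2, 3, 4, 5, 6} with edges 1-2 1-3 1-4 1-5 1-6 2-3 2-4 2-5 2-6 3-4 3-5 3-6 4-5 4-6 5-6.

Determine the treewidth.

A width-5 tree decomposition is:
Bags: B1 = {1, 2, 3, 4, 5, 6}
Tree: (single bag)
With just one bag of size 6, the width is 6 − 1 = 5, so tw(G) ≤ 5. Conversely, {1, 2, 3, 4, 5, 6} is a clique of size 6, and the vertices of any clique must share a bag in every tree decomposition; so some bag has ≥ 6 vertices and tw(G) ≥ 5. Therefore the treewidth is 5.

5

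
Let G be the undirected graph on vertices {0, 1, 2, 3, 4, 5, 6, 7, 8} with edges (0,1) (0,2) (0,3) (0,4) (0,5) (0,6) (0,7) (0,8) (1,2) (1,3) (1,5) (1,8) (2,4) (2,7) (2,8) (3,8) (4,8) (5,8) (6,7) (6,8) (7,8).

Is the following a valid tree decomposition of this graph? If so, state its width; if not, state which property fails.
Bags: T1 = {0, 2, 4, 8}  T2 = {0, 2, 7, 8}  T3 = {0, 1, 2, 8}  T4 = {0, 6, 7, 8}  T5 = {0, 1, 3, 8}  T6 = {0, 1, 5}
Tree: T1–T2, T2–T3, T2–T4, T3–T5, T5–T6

A tree decomposition must satisfy three properties: every vertex lies in some bag; for every edge, both endpoints lie together in some bag; and for every vertex, the bags containing it form a connected subtree. Here edge (8,5) lies in no bag, so the decomposition is invalid.

No — edge (8,5) lies in no bag.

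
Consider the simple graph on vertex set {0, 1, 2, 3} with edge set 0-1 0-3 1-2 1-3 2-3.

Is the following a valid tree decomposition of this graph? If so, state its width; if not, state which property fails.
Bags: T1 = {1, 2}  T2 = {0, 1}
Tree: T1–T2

A tree decomposition must satisfy three properties: every vertex lies in some bag; for every edge, both endpoints lie together in some bag; and for every vertex, the bags containing it form a connected subtree. Here vertex 3 appears in no bag, so the decomposition is invalid.

No — vertex 3 appears in no bag.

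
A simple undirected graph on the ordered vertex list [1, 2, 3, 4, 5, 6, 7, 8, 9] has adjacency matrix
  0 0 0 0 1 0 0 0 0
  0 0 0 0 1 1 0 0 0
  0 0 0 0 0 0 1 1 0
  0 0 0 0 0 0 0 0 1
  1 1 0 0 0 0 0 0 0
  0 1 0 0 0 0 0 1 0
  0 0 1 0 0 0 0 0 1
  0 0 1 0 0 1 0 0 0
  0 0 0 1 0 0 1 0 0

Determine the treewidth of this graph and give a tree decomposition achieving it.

Treewidth 1.
One optimal decomposition is:
Bags: B1 = {4, 9}  B2 = {7, 9}  B3 = {3, 7}  B4 = {3, 8}  B5 = {6, 8}  B6 = {2, 6}  B7 = {2, 5}  B8 = {1, 5}
Tree: B1–B2, B2–B3, B3–B4, B4–B5, B5–B6, B6–B7, B7–B8

Every bag has size at most 2, so the width is 2 − 1 = 1 and tw(G) ≤ 1. Any graph with an edge has treewidth ≥ 1, and G has the edge 4–9. Hence tw(G) = 1 exactly.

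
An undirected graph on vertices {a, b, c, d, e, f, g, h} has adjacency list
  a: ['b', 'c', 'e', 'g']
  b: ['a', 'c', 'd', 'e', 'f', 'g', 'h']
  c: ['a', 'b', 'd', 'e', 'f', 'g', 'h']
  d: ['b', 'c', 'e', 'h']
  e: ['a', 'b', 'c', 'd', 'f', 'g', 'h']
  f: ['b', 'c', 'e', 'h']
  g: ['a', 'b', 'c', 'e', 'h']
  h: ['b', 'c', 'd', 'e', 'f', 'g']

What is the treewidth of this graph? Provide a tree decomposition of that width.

Treewidth 4.
One optimal decomposition is:
Bags: B1 = {b, c, e, g, h}  B2 = {b, c, d, e, h}  B3 = {a, b, c, e, g}  B4 = {b, c, e, f, h}
Tree: B1–B2, B1–B3, B1–B4

Each bag holds 5 vertices, so the decomposition has width 4, which upper-bounds the treewidth. Conversely, {b, c, d, e, h} is a clique of size 5, and the vertices of any clique must share a bag in every tree decomposition; so some bag has ≥ 5 vertices and tw(G) ≥ 4. Combining the bounds, tw(G) = 4.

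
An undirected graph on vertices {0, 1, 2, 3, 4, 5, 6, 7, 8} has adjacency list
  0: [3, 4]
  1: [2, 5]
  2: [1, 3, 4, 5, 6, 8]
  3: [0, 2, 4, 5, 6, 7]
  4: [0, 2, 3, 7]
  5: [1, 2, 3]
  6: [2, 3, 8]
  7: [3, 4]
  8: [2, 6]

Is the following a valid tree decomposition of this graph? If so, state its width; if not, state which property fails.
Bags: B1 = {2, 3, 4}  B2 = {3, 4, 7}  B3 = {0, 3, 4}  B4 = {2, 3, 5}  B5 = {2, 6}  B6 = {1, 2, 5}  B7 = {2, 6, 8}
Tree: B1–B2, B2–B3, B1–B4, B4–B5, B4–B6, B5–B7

No — edge (3,6) lies in no bag.

A tree decomposition must satisfy three properties: every vertex lies in some bag; for every edge, both endpoints lie together in some bag; and for every vertex, the bags containing it form a connected subtree. Here edge (3,6) lies in no bag, so the decomposition is invalid.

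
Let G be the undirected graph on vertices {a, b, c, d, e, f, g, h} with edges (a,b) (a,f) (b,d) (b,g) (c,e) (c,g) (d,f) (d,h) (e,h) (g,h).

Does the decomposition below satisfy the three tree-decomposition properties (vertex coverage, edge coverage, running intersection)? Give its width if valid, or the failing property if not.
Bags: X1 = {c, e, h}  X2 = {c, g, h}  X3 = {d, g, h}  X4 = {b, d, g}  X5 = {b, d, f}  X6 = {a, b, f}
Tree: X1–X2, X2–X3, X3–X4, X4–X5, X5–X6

Yes; width 2.

Every vertex of G appears in some bag (union = {a, b, c, d, e, f, g, h}); every edge is covered by a bag; and for each vertex v the set of bags containing v is connected in the bag tree. The decomposition is therefore valid. The largest bag has 3 vertices, so the width is 2.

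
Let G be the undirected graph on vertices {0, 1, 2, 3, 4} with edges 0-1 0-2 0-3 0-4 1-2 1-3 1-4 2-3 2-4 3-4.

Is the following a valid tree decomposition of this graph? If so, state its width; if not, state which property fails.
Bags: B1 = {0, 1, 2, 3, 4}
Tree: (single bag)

Checking the three conditions: (i) the bags cover all of {0, 1, 2, 3, 4}; (ii) for each edge, some bag contains both endpoints; (iii) the bags containing any fixed vertex form a subtree. All hold, so the decomposition is valid with width 5 − 1 = 4.

Yes; width 4.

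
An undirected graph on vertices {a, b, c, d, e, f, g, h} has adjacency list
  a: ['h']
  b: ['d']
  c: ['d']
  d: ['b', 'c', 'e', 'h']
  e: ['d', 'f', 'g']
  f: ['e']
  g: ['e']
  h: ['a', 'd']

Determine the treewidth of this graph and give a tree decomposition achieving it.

The largest bag has 2 vertices, giving width 1; this decomposition certifies tw(G) ≤ 1. Since G has at least one edge (e.g. d–b), it is not an edgeless graph, so tw(G) ≥ 1. Therefore the treewidth is 1.

Treewidth 1.
Bags: B1 = {b, d}  B2 = {d, e}  B3 = {e, f}  B4 = {d, h}  B5 = {a, h}  B6 = {c, d}  B7 = {e, g}
Tree: B1–B2, B2–B3, B2–B4, B4–B5, B1–B6, B3–B7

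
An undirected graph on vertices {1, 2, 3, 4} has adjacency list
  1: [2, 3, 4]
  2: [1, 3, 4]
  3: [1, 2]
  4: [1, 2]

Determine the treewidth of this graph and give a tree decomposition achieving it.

The largest bag has 3 vertices, giving width 2; this decomposition certifies tw(G) ≤ 2. For the lower bound, the 3 vertices {1, 2, 3} are pairwise adjacent, and any tree decomposition puts a clique entirely inside one bag — forcing width ≥ 2. Hence tw(G) = 2 exactly.

Treewidth 2.
One optimal decomposition is:
Bags: B1 = {1, 2, 4}  B2 = {1, 2, 3}
Tree: B1–B2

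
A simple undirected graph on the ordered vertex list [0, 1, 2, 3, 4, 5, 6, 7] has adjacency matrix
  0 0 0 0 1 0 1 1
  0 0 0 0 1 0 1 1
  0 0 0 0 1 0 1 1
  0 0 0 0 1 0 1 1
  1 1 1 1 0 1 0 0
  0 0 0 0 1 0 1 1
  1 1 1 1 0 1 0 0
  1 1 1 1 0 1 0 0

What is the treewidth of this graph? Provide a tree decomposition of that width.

Treewidth 3.
One such decomposition:
Bags: B1 = {3, 4, 6, 7}  B2 = {2, 4, 6, 7}  B3 = {0, 4, 6, 7}  B4 = {4, 5, 6, 7}  B5 = {1, 4, 6, 7}
Tree: B1–B2, B2–B3, B3–B4, B4–B5

Each bag holds 4 vertices, so the decomposition has width 3, which upper-bounds the treewidth. For the lower bound: the 4 vertex sets {3,6}, {2,4}, {7}, {0} are disjoint, each induces a connected subgraph, and every pair is joined by at least one edge of G. Contracting each set to a single vertex therefore yields K_{4} as a minor, and since treewidth is minor-monotone, tw(G) ≥ tw(K_{4}) = 3. Hence tw(G) = 3 exactly.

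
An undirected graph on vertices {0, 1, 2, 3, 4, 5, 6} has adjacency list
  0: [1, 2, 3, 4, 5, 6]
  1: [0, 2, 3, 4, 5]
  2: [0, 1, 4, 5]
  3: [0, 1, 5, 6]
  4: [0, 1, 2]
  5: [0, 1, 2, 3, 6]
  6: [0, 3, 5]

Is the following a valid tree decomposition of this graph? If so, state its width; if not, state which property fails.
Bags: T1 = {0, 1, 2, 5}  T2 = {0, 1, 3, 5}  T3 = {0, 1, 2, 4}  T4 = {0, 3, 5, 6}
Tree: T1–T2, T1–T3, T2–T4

Yes; width 3.

Checking the three conditions: (i) the bags cover all of {0, 1, 2, 3, 4, 5, 6}; (ii) for each edge, some bag contains both endpoints; (iii) the bags containing any fixed vertex form a subtree. All hold, so the decomposition is valid with width 4 − 1 = 3.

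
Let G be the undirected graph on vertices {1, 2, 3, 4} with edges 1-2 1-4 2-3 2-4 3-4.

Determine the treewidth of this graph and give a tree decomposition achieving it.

The largest bag has 3 vertices, giving width 2; this decomposition certifies tw(G) ≤ 2. On the other hand G contains the 3-clique {1, 2, 4}. A clique must lie in a single bag of any decomposition, so no decomposition can have width below 2. Combining the bounds, tw(G) = 2.

Treewidth 2.
One such decomposition:
Bags: B1 = {1, 2, 4}  B2 = {2, 3, 4}
Tree: B1–B2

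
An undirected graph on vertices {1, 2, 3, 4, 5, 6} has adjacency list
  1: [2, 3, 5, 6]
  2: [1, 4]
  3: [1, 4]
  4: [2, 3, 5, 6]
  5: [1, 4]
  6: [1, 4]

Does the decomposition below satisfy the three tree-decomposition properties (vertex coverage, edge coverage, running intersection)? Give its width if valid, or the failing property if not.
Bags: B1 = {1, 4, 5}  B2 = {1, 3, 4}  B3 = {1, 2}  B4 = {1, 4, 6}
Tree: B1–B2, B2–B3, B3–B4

A tree decomposition must satisfy three properties: every vertex lies in some bag; for every edge, both endpoints lie together in some bag; and for every vertex, the bags containing it form a connected subtree. Here edge (4,2) lies in no bag, so the decomposition is invalid.

No — edge (4,2) lies in no bag.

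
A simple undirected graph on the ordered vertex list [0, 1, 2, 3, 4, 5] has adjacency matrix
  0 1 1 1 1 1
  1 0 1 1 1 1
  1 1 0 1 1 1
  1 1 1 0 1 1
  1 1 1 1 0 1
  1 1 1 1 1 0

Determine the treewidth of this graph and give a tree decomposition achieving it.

Treewidth 5.
One optimal decomposition is:
Bags: B1 = {0, 1, 2, 3, 4, 5}
Tree: (single bag)

A single bag containing all 6 vertices is trivially a valid decomposition of width 5. For the lower bound, the 6 vertices {0, 1, 2, 3, 4, 5} are pairwise adjacent, and any tree decomposition puts a clique entirely inside one bag — forcing width ≥ 5. The upper and lower bounds meet at 5, so that is the treewidth.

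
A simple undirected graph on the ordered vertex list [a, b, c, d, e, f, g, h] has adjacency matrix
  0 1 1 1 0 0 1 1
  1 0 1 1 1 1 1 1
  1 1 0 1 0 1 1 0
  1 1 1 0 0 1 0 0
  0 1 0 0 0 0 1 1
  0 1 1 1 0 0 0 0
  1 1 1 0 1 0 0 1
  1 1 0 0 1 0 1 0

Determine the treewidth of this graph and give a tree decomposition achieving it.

Each bag holds 4 vertices, so the decomposition has width 3, which upper-bounds the treewidth. Conversely, {a, b, c, d} is a clique of size 4, and the vertices of any clique must share a bag in every tree decomposition; so some bag has ≥ 4 vertices and tw(G) ≥ 3. Therefore the treewidth is 3.

Treewidth 3.
One optimal decomposition is:
Bags: B1 = {a, b, c, g}  B2 = {a, b, c, d}  B3 = {b, c, d, f}  B4 = {a, b, g, h}  B5 = {b, e, g, h}
Tree: B1–B2, B2–B3, B1–B4, B4–B5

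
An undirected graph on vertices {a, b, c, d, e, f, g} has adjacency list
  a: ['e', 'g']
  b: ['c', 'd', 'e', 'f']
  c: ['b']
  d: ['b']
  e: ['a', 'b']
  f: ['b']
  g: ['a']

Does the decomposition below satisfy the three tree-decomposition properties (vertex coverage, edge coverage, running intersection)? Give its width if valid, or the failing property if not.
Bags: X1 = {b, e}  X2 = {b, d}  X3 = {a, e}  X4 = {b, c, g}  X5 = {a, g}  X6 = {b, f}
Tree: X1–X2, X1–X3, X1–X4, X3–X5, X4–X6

No — bags containing vertex g are not connected in the tree.

A tree decomposition must satisfy three properties: every vertex lies in some bag; for every edge, both endpoints lie together in some bag; and for every vertex, the bags containing it form a connected subtree. Here bags containing vertex g are not connected in the tree, so the decomposition is invalid.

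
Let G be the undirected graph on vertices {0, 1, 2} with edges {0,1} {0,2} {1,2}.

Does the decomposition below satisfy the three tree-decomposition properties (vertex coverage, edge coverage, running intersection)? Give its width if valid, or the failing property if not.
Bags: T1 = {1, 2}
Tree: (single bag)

No — vertex 0 appears in no bag.

A tree decomposition must satisfy three properties: every vertex lies in some bag; for every edge, both endpoints lie together in some bag; and for every vertex, the bags containing it form a connected subtree. Here vertex 0 appears in no bag, so the decomposition is invalid.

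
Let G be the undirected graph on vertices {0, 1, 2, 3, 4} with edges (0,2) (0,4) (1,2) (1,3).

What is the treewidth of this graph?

1

A width-1 tree decomposition is:
Bags: B1 = {1, 3}  B2 = {1, 2}  B3 = {0, 2}  B4 = {0, 4}
Tree: B1–B2, B2–B3, B3–B4
Every bag has size at most 2, so the width is 2 − 1 = 1 and tw(G) ≤ 1. Any graph with an edge has treewidth ≥ 1, and G has the edge 3–1. Combining the bounds, tw(G) = 1.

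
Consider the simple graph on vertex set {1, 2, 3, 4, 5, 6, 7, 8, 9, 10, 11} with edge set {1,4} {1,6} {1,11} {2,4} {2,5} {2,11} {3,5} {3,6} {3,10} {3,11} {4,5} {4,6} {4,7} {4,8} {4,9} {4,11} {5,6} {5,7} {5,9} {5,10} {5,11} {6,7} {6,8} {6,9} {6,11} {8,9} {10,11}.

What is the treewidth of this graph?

A width-3 tree decomposition is:
Bags: B1 = {4, 5, 6, 11}  B2 = {4, 5, 6, 9}  B3 = {1, 4, 6, 11}  B4 = {4, 5, 6, 7}  B5 = {2, 4, 5, 11}  B6 = {3, 5, 6, 11}  B7 = {4, 6, 8, 9}  B8 = {3, 5, 10, 11}
Tree: B1–B2, B1–B3, B1–B4, B1–B5, B1–B6, B2–B7, B6–B8
The largest bag has 4 vertices, giving width 3; this decomposition certifies tw(G) ≤ 3. Conversely, {3, 5, 10, 11} is a clique of size 4, and the vertices of any clique must share a bag in every tree decomposition; so some bag has ≥ 4 vertices and tw(G) ≥ 3. The upper and lower bounds meet at 3, so that is the treewidth.

3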